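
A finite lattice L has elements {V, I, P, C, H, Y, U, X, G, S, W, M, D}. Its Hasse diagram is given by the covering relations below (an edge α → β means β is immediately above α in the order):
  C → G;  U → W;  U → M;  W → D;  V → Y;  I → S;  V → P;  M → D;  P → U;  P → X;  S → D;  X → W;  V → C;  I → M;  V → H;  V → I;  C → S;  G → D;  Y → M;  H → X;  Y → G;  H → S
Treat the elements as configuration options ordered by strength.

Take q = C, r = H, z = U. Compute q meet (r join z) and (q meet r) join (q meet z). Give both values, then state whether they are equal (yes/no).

V; V; yes

r join z = W, so q meet (r join z) = C meet W = V.
q meet r = V and q meet z = V, so (q meet r) join (q meet z) = V join V = V.
Equal: yes.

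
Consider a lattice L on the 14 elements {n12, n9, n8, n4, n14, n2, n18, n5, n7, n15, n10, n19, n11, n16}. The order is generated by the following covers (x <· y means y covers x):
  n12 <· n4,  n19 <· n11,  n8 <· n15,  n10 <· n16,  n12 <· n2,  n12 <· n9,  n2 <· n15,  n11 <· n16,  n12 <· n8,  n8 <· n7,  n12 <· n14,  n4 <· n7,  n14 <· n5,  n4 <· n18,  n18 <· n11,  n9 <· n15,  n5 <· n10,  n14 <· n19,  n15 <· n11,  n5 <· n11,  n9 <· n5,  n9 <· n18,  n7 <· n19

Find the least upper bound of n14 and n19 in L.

n19

Common upper bounds of {n14, n19}: n11, n16, n19.
The least among these is n19.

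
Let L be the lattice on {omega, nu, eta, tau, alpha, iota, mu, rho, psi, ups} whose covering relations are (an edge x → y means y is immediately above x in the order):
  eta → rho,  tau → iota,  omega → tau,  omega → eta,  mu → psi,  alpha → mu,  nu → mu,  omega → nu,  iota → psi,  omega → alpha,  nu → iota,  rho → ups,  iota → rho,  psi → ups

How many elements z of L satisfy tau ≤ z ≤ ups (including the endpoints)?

The interval [tau, ups] = {iota, psi, rho, tau, ups}, which has 5 elements.

5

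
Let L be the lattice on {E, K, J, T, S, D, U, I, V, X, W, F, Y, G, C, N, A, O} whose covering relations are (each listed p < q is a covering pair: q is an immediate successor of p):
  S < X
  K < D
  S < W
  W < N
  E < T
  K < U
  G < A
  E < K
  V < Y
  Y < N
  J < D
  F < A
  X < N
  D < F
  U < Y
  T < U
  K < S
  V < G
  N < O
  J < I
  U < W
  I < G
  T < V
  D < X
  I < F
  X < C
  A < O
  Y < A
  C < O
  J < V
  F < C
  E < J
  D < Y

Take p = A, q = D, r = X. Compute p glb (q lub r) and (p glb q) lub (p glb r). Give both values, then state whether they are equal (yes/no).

D; D; yes

q lub r = X, so p glb (q lub r) = A glb X = D.
p glb q = D and p glb r = D, so (p glb q) lub (p glb r) = D lub D = D.
Equal: yes.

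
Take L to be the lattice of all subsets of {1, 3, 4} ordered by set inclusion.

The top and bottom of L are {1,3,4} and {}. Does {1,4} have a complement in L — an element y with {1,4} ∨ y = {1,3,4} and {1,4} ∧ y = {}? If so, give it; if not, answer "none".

Need y with {1,4} ∨ y = {1,3,4} and {1,4} ∧ y = {}.
Checking each element gives: {3}.

{3}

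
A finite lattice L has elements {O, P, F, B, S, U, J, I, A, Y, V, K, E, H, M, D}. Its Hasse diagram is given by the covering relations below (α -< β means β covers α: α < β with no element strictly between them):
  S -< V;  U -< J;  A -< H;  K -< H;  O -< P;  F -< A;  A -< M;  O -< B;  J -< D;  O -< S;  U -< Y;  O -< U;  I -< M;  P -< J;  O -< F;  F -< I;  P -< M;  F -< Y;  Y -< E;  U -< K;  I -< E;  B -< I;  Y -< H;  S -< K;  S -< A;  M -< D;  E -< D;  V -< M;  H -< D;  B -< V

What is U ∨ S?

Common upper bounds of {U, S}: D, H, K.
The least among these is K.

K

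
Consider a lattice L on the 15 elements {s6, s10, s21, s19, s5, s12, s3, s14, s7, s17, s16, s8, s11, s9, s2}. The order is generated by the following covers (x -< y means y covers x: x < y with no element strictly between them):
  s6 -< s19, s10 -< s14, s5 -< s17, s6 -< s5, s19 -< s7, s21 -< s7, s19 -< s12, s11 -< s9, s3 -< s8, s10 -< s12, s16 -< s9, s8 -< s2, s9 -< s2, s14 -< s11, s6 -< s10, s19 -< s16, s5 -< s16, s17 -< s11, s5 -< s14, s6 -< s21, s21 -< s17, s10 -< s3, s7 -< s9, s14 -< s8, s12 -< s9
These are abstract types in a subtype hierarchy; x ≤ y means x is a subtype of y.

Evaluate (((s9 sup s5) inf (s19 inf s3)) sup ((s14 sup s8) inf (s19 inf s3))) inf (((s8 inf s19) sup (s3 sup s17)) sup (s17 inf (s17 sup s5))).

s9 ∨ s5 = s9
s19 ∧ s3 = s6
s9 ∧ s6 = s6
s14 ∨ s8 = s8
s19 ∧ s3 = s6
s8 ∧ s6 = s6
s6 ∨ s6 = s6
s8 ∧ s19 = s6
s3 ∨ s17 = s2
s6 ∨ s2 = s2
s17 ∨ s5 = s17
s17 ∧ s17 = s17
s2 ∨ s17 = s2
s6 ∧ s2 = s6

s6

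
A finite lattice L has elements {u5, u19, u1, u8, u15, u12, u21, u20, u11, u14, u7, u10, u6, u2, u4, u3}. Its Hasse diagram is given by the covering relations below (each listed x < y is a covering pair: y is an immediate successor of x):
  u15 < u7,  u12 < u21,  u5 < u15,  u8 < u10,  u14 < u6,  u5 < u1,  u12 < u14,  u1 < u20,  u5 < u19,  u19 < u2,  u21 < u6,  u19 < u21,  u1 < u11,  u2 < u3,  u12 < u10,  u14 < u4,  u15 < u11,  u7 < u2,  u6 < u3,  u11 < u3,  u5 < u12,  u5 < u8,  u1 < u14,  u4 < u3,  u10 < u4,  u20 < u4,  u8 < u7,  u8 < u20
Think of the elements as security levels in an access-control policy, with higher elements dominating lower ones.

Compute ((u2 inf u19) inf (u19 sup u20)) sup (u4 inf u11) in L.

u6

u2 ∧ u19 = u19
u19 ∨ u20 = u3
u19 ∧ u3 = u19
u4 ∧ u11 = u1
u19 ∨ u1 = u6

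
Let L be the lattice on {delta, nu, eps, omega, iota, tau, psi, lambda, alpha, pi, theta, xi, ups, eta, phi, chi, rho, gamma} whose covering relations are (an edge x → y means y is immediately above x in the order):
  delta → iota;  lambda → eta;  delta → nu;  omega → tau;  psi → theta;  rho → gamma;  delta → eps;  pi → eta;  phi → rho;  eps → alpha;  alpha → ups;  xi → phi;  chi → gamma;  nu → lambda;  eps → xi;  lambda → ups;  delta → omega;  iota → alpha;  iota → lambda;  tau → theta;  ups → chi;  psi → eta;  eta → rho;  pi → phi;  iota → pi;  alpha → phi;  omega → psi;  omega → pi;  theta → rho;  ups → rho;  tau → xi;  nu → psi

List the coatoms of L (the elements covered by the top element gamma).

chi, rho

The coatoms are exactly the elements covered by gamma: chi, rho.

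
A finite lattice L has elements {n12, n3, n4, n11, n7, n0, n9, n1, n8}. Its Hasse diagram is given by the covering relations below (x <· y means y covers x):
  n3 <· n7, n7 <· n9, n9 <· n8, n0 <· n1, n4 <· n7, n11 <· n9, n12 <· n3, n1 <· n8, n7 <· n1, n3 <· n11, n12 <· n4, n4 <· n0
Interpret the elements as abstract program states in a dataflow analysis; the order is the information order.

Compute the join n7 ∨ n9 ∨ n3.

Common upper bounds of {n7, n9, n3}: n8, n9.
The least among these is n9.

n9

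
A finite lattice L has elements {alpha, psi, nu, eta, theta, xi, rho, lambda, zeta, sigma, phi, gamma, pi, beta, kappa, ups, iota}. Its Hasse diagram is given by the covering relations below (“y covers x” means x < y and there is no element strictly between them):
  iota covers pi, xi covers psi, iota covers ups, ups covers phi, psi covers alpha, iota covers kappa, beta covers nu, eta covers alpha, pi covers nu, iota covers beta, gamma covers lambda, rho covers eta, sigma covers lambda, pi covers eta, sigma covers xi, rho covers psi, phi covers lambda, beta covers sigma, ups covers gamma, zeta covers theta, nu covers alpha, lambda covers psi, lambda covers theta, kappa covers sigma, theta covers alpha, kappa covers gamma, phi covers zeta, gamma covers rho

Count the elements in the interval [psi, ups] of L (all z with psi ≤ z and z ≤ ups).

6

The interval [psi, ups] = {gamma, lambda, phi, psi, rho, ups}, which has 6 elements.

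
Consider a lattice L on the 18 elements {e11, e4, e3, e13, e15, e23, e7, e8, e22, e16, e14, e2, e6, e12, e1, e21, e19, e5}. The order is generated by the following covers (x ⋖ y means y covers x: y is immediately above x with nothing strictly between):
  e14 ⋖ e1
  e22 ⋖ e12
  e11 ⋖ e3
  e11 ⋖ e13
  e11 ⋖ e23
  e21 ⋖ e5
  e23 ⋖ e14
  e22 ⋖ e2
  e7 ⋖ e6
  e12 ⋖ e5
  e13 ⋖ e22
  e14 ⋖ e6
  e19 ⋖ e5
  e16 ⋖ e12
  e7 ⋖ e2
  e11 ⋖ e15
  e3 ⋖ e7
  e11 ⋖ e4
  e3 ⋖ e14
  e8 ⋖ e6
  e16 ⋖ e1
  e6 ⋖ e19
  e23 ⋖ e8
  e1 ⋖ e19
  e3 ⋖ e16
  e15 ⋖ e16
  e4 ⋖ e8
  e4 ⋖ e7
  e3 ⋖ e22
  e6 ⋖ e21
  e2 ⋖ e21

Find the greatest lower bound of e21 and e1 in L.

Common lower bounds of {e21, e1}: e11, e14, e23, e3.
The greatest among these is e14.

e14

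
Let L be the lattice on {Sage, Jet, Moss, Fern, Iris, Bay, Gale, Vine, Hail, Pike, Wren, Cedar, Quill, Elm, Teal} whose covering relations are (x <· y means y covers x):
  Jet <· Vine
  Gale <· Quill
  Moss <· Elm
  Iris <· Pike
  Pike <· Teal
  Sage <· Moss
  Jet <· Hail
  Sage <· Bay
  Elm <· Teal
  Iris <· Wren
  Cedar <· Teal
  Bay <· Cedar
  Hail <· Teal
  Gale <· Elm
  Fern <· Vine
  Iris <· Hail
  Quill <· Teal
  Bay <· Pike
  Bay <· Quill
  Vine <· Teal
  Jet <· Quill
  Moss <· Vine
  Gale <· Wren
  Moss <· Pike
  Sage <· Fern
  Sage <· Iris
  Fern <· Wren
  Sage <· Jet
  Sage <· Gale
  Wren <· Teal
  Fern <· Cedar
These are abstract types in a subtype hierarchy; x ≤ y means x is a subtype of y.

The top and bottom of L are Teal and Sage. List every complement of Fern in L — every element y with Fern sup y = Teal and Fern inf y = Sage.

Elm, Hail, Pike, Quill

Need y with Fern ∨ y = Teal and Fern ∧ y = Sage.
Checking each element gives: Elm, Hail, Pike, Quill.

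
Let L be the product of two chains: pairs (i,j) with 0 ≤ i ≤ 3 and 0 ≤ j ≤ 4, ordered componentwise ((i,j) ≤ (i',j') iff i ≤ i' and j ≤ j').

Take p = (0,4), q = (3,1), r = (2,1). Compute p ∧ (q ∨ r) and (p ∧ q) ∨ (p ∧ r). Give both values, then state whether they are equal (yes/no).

q ∨ r = (3,1), so p ∧ (q ∨ r) = (0,4) ∧ (3,1) = (0,1).
p ∧ q = (0,1) and p ∧ r = (0,1), so (p ∧ q) ∨ (p ∧ r) = (0,1) ∨ (0,1) = (0,1).
Equal: yes.

(0,1); (0,1); yes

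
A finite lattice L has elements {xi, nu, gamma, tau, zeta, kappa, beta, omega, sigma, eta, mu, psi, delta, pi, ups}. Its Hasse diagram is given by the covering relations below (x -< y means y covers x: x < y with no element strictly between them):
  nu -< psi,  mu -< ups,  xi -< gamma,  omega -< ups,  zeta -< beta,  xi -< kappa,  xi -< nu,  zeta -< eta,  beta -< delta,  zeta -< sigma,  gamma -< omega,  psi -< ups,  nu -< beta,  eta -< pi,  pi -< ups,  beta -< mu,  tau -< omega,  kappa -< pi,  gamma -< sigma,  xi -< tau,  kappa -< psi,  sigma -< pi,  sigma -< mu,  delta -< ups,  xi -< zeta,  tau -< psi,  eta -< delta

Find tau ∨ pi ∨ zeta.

ups

Common upper bounds of {tau, pi, zeta}: ups.
The least among these is ups.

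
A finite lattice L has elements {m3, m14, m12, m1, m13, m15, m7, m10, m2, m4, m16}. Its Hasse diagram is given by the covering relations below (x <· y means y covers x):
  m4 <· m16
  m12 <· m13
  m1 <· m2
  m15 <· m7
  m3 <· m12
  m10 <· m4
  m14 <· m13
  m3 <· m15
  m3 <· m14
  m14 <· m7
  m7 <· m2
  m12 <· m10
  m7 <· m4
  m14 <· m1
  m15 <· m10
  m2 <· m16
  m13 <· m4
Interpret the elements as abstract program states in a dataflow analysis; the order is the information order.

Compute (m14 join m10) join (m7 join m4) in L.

m14 ∨ m10 = m4
m7 ∨ m4 = m4
m4 ∨ m4 = m4

m4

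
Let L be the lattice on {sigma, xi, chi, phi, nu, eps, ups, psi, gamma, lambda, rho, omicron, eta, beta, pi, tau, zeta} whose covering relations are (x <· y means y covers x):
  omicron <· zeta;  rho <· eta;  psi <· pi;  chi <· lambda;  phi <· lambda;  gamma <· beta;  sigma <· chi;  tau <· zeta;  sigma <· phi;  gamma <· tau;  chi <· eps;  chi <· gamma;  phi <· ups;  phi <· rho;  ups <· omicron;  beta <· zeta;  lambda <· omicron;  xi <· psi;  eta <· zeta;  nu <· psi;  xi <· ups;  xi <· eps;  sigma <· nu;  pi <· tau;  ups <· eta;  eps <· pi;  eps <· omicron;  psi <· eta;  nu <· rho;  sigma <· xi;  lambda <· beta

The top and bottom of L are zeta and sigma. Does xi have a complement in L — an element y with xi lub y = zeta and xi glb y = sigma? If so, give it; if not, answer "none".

beta

Need y with xi ∨ y = zeta and xi ∧ y = sigma.
Checking each element gives: beta.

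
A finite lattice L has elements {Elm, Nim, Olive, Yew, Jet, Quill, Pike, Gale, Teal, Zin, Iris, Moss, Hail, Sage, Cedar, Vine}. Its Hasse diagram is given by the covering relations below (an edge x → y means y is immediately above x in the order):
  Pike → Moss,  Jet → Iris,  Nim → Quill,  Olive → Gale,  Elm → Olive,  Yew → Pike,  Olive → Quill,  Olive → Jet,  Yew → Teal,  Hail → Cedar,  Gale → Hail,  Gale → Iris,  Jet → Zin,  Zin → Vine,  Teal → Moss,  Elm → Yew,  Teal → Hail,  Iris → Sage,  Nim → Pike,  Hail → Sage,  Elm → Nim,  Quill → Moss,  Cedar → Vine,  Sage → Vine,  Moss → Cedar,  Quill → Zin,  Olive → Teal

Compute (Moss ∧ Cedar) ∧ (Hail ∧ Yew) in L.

Yew

Moss ∧ Cedar = Moss
Hail ∧ Yew = Yew
Moss ∧ Yew = Yew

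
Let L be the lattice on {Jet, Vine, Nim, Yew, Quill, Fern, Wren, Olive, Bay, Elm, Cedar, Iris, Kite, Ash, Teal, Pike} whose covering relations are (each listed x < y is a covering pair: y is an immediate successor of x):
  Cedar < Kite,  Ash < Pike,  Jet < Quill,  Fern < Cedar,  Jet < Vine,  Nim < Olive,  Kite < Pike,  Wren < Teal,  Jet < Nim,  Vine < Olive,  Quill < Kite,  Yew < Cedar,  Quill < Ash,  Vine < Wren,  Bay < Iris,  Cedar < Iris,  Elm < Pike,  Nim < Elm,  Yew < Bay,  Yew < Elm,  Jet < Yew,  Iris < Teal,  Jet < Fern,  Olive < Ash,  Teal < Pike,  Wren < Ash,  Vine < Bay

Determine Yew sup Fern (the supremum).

Cedar

Common upper bounds of {Yew, Fern}: Cedar, Iris, Kite, Pike, Teal.
The least among these is Cedar.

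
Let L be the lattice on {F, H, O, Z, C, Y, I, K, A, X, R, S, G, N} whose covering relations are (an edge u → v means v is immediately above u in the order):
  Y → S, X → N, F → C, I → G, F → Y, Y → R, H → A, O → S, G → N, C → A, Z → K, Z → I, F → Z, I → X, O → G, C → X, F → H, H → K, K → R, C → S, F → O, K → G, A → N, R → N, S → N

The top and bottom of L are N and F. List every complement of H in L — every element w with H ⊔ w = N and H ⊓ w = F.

S, X

Need w with H ∨ w = N and H ∧ w = F.
Checking each element gives: S, X.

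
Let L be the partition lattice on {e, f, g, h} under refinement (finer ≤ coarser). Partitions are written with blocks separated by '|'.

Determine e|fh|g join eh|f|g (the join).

efh|g

Common upper bounds of {e|fh|g, eh|f|g}: efgh, efh|g.
The least among these is efh|g.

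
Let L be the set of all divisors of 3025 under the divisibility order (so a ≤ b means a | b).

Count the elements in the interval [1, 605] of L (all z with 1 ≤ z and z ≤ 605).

The interval [1, 605] = {1, 11, 121, 5, 55, 605}, which has 6 elements.

6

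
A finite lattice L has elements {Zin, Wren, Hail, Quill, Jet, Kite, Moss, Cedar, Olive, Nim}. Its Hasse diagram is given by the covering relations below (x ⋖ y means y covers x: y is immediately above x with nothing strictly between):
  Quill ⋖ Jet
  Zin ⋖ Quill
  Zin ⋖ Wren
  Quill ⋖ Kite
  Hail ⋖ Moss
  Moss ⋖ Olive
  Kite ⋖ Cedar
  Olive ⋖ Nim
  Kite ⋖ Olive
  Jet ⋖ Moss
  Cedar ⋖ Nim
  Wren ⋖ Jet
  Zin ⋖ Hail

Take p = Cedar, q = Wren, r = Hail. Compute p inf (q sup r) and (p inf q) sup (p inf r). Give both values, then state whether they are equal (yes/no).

Quill; Zin; no

q sup r = Moss, so p inf (q sup r) = Cedar inf Moss = Quill.
p inf q = Zin and p inf r = Zin, so (p inf q) sup (p inf r) = Zin sup Zin = Zin.
Equal: no.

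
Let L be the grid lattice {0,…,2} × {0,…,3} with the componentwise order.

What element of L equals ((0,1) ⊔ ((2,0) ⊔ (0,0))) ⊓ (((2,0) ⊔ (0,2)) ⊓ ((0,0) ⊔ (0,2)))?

(0,1)

(2,0) ∨ (0,0) = (2,0)
(0,1) ∨ (2,0) = (2,1)
(2,0) ∨ (0,2) = (2,2)
(0,0) ∨ (0,2) = (0,2)
(2,2) ∧ (0,2) = (0,2)
(2,1) ∧ (0,2) = (0,1)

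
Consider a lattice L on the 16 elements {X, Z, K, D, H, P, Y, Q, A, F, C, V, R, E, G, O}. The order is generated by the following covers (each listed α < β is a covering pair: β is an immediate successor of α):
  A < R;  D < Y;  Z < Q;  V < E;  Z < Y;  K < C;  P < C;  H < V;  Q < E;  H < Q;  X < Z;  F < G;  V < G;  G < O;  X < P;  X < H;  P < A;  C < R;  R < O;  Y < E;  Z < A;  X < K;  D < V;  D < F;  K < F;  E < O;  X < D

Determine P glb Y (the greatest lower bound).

X

Common lower bounds of {P, Y}: X.
The greatest among these is X.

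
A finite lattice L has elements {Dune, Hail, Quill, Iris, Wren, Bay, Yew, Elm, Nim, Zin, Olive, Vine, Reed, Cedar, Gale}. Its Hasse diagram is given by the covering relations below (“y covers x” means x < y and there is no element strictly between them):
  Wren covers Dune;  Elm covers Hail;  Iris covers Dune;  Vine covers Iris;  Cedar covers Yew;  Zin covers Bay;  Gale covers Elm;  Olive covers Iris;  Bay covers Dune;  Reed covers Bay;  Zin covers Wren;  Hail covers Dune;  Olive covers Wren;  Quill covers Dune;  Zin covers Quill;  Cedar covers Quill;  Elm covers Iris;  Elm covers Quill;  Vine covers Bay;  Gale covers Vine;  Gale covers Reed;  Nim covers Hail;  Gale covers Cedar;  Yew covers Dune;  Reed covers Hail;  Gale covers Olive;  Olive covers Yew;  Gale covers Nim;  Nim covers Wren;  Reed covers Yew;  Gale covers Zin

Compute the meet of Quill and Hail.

Common lower bounds of {Quill, Hail}: Dune.
The greatest among these is Dune.

Dune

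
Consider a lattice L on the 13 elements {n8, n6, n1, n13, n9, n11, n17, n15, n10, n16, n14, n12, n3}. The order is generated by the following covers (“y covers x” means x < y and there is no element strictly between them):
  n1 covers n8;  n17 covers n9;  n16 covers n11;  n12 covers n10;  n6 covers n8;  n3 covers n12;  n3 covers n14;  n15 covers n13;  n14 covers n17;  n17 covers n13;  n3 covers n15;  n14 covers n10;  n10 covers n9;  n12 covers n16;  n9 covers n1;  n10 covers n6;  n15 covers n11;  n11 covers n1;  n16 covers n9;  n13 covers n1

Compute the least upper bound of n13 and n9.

n17

Common upper bounds of {n13, n9}: n14, n17, n3.
The least among these is n17.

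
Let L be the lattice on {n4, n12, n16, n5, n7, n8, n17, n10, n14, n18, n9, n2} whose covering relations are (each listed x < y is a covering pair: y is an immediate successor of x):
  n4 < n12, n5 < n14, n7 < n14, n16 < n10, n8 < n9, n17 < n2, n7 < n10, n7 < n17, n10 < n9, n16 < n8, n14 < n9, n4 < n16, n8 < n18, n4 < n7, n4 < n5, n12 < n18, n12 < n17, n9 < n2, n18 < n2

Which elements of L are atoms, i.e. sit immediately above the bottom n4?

The atoms are exactly the elements that cover n4: n12, n16, n5, n7.

n12, n16, n5, n7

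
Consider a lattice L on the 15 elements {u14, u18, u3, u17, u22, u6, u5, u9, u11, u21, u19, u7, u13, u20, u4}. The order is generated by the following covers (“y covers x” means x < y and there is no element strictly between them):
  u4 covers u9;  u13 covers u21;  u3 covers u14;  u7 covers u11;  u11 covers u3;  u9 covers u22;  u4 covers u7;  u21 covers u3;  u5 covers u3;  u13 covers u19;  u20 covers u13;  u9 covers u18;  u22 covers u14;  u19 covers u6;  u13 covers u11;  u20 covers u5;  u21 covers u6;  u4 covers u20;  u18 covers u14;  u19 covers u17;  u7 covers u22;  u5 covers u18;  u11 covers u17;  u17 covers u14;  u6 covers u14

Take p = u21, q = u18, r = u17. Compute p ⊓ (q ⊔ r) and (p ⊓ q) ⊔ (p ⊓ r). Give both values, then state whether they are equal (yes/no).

u21; u14; no

q ⊔ r = u20, so p ⊓ (q ⊔ r) = u21 ⊓ u20 = u21.
p ⊓ q = u14 and p ⊓ r = u14, so (p ⊓ q) ⊔ (p ⊓ r) = u14 ⊔ u14 = u14.
Equal: no.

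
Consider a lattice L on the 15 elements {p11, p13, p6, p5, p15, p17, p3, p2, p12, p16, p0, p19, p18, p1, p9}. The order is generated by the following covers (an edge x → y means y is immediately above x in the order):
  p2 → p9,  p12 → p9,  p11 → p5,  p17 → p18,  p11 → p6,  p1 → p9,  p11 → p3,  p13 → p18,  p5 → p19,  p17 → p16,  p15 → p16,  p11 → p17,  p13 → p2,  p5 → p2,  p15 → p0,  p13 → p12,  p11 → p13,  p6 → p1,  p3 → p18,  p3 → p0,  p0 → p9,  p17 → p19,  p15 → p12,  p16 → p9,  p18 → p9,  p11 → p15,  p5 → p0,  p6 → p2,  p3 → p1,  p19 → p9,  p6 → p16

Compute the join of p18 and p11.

Common upper bounds of {p18, p11}: p18, p9.
The least among these is p18.

p18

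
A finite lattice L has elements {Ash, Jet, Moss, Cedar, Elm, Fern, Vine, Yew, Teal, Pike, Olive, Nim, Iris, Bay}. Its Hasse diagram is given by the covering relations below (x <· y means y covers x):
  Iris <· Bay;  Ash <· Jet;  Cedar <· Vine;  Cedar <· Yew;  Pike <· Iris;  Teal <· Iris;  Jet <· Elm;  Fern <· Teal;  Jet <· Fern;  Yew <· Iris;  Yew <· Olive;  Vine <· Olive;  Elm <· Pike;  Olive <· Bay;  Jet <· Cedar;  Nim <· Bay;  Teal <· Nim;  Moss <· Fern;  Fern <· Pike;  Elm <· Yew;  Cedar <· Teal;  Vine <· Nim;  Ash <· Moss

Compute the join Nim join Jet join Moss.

Common upper bounds of {Nim, Jet, Moss}: Bay, Nim.
The least among these is Nim.

Nim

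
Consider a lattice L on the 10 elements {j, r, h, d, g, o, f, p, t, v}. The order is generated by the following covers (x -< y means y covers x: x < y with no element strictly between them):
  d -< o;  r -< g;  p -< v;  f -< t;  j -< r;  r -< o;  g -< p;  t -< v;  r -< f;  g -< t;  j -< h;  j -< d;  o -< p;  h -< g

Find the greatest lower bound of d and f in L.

j

Common lower bounds of {d, f}: j.
The greatest among these is j.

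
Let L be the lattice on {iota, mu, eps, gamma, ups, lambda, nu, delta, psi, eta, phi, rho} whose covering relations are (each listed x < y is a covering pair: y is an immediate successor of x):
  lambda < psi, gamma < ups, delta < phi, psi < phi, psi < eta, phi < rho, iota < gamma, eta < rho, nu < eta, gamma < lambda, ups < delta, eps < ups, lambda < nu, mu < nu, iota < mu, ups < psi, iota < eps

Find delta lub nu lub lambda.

rho

Common upper bounds of {delta, nu, lambda}: rho.
The least among these is rho.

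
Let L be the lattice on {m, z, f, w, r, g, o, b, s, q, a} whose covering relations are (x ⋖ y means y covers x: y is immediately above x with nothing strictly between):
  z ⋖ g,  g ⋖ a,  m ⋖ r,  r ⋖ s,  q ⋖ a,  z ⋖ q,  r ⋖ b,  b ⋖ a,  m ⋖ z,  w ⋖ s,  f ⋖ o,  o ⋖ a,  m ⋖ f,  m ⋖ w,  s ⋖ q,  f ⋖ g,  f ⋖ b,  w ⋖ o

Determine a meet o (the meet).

o

Common lower bounds of {a, o}: f, m, o, w.
The greatest among these is o.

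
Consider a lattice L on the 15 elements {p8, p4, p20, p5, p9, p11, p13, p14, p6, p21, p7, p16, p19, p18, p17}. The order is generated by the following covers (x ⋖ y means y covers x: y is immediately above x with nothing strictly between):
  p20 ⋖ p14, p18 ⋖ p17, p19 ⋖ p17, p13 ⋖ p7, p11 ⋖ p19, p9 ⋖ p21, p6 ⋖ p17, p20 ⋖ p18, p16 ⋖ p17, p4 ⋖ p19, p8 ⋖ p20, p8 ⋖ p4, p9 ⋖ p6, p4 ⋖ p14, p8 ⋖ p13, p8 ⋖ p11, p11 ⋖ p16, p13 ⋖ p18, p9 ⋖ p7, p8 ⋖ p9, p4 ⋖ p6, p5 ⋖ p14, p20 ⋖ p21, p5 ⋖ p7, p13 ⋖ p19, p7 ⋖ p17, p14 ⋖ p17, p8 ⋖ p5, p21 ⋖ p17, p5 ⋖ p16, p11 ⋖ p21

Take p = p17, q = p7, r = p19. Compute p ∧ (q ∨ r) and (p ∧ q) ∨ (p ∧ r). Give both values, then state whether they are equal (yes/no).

p17; p17; yes

q ∨ r = p17, so p ∧ (q ∨ r) = p17 ∧ p17 = p17.
p ∧ q = p7 and p ∧ r = p19, so (p ∧ q) ∨ (p ∧ r) = p7 ∨ p19 = p17.
Equal: yes.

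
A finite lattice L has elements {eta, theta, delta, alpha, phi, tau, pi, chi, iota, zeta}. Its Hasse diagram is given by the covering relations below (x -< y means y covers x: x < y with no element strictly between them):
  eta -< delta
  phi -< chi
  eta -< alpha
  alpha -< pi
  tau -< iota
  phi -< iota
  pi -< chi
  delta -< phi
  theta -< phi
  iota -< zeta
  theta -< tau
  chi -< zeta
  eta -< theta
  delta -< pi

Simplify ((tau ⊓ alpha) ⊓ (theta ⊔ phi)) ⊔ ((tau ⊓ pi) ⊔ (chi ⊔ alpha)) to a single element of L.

chi

tau ∧ alpha = eta
theta ∨ phi = phi
eta ∧ phi = eta
tau ∧ pi = eta
chi ∨ alpha = chi
eta ∨ chi = chi
eta ∨ chi = chi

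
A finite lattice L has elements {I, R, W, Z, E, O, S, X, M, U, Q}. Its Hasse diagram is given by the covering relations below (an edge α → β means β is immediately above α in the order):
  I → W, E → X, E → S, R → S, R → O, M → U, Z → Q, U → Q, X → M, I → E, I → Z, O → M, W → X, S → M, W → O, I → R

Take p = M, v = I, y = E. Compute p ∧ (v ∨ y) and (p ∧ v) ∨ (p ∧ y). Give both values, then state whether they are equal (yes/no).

v ∨ y = E, so p ∧ (v ∨ y) = M ∧ E = E.
p ∧ v = I and p ∧ y = E, so (p ∧ v) ∨ (p ∧ y) = I ∨ E = E.
Equal: yes.

E; E; yes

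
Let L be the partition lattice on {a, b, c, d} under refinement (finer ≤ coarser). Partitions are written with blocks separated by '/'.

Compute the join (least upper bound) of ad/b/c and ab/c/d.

abd/c

The join of ad/b/c and ab/c/d merges any blocks that overlap across the partitions, giving abd/c.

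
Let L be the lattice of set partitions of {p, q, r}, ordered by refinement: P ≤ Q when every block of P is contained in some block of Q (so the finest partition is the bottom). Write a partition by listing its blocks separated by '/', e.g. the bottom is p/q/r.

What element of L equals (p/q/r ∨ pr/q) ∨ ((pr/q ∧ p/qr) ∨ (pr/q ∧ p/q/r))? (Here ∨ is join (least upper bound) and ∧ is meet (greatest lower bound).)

p/q/r ∨ pr/q = pr/q
pr/q ∧ p/qr = p/q/r
pr/q ∧ p/q/r = p/q/r
p/q/r ∨ p/q/r = p/q/r
pr/q ∨ p/q/r = pr/q

pr/q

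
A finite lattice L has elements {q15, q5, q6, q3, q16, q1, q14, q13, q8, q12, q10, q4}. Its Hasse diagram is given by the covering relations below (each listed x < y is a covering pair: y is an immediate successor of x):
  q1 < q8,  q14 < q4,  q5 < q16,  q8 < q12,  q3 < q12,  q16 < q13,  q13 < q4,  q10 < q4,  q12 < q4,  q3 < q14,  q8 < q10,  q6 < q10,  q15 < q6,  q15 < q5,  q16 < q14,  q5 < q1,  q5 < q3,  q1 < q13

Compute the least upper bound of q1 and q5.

Common upper bounds of {q1, q5}: q1, q10, q12, q13, q4, q8.
The least among these is q1.

q1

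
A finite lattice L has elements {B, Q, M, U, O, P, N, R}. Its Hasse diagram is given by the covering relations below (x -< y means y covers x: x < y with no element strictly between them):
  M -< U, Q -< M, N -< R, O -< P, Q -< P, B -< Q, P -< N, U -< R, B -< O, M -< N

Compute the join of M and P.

N

Common upper bounds of {M, P}: N, R.
The least among these is N.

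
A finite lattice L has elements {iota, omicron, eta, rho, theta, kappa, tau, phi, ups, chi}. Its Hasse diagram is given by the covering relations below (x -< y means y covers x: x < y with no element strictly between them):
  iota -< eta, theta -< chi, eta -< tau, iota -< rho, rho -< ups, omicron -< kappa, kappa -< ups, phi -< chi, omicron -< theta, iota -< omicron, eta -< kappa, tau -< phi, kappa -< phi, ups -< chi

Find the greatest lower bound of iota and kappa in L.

iota

Common lower bounds of {iota, kappa}: iota.
The greatest among these is iota.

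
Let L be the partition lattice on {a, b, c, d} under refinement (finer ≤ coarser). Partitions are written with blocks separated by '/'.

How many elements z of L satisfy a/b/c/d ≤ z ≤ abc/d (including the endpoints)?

5

The interval [a/b/c/d, abc/d] = {a/b/c/d, a/bc/d, ab/c/d, abc/d, ac/b/d}, which has 5 elements.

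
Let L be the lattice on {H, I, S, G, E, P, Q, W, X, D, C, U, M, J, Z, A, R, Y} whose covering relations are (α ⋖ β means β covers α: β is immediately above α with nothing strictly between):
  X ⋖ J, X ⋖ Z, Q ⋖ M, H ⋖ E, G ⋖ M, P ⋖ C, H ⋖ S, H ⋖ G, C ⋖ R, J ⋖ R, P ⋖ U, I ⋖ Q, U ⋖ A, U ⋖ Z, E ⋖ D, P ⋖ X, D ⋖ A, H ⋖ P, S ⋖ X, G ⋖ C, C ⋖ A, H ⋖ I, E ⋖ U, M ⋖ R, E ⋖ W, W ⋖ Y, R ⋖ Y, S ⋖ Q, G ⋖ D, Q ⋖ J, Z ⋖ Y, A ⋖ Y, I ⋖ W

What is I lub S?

Q

Common upper bounds of {I, S}: J, M, Q, R, Y.
The least among these is Q.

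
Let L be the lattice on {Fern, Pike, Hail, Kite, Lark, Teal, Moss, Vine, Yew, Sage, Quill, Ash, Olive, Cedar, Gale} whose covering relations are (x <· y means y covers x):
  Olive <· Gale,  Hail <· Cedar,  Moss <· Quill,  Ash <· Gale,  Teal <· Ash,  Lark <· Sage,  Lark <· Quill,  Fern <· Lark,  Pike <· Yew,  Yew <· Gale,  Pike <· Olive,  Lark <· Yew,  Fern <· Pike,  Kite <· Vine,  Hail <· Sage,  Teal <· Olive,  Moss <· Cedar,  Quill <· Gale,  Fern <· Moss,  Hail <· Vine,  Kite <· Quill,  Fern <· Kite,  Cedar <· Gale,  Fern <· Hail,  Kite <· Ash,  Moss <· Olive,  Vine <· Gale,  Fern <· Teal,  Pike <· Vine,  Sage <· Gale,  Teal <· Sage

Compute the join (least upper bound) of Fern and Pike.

Pike

Common upper bounds of {Fern, Pike}: Gale, Olive, Pike, Vine, Yew.
The least among these is Pike.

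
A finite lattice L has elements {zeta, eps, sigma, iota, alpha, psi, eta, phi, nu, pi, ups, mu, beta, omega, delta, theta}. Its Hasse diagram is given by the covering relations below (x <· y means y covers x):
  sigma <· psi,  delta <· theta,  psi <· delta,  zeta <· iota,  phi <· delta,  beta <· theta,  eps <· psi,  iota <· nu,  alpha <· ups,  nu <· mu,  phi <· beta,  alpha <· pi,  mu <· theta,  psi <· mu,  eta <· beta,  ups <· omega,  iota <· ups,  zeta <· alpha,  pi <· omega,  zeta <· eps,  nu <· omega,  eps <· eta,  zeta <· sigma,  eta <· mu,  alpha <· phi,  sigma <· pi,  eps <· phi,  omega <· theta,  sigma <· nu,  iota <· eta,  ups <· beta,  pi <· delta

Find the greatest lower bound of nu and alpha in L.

Common lower bounds of {nu, alpha}: zeta.
The greatest among these is zeta.

zeta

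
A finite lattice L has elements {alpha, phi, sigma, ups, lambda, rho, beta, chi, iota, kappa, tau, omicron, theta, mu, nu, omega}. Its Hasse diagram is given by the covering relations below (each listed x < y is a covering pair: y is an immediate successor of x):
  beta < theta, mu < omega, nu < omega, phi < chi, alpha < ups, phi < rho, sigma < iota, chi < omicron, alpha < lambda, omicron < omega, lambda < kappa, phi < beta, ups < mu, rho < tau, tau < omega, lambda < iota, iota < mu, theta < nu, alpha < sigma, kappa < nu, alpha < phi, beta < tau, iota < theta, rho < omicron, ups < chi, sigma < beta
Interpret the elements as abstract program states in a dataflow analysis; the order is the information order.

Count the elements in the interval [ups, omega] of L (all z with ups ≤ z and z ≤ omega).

The interval [ups, omega] = {chi, mu, omega, omicron, ups}, which has 5 elements.

5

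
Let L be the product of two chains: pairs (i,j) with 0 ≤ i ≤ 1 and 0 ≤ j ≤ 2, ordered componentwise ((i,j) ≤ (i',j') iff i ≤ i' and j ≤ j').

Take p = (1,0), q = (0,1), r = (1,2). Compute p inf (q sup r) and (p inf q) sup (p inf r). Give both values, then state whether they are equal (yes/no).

(1,0); (1,0); yes

q sup r = (1,2), so p inf (q sup r) = (1,0) inf (1,2) = (1,0).
p inf q = (0,0) and p inf r = (1,0), so (p inf q) sup (p inf r) = (0,0) sup (1,0) = (1,0).
Equal: yes.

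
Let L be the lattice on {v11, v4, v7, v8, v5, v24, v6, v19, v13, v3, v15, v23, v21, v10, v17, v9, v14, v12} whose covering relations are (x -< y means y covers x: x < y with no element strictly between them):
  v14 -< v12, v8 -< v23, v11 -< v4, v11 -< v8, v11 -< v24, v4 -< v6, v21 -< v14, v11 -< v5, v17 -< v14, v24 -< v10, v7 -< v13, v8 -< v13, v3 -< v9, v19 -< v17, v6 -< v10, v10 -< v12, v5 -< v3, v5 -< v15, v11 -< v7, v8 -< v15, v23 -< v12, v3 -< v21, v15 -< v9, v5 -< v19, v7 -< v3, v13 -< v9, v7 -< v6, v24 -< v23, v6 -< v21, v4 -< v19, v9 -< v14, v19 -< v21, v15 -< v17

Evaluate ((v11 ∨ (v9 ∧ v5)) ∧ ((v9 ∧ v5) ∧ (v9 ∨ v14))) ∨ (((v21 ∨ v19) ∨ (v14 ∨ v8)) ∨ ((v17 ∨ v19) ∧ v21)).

v9 ∧ v5 = v5
v11 ∨ v5 = v5
v9 ∧ v5 = v5
v9 ∨ v14 = v14
v5 ∧ v14 = v5
v5 ∧ v5 = v5
v21 ∨ v19 = v21
v14 ∨ v8 = v14
v21 ∨ v14 = v14
v17 ∨ v19 = v17
v17 ∧ v21 = v19
v14 ∨ v19 = v14
v5 ∨ v14 = v14

v14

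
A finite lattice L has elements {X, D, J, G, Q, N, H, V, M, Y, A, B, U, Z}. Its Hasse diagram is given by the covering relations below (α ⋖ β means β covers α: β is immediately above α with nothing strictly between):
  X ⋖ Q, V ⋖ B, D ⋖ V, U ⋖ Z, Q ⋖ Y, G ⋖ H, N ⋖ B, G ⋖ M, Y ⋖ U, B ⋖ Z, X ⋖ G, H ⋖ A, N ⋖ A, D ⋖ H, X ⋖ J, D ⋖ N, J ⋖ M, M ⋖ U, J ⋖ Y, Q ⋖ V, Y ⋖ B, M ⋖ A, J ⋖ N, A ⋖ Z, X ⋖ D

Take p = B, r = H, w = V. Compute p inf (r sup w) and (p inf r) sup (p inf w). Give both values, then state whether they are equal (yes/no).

B; V; no

r sup w = Z, so p inf (r sup w) = B inf Z = B.
p inf r = D and p inf w = V, so (p inf r) sup (p inf w) = D sup V = V.
Equal: no.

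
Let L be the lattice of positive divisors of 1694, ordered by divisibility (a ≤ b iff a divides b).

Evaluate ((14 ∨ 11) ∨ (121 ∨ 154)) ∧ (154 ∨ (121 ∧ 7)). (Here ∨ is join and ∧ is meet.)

14 ∨ 11 = 154
121 ∨ 154 = 1694
154 ∨ 1694 = 1694
121 ∧ 7 = 1
154 ∨ 1 = 154
1694 ∧ 154 = 154

154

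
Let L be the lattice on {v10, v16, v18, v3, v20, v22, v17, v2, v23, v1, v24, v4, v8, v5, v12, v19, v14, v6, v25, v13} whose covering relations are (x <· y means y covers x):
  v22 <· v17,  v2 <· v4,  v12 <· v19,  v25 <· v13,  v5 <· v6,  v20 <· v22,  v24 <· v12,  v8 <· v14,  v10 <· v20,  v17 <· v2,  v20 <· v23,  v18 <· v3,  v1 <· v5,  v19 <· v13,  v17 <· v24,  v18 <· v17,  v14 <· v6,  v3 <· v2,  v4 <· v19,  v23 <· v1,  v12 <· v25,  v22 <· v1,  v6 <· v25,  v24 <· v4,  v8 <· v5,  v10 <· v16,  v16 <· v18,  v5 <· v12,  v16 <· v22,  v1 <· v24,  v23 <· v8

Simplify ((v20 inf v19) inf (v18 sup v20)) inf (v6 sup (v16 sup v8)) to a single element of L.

v20 ∧ v19 = v20
v18 ∨ v20 = v17
v20 ∧ v17 = v20
v16 ∨ v8 = v5
v6 ∨ v5 = v6
v20 ∧ v6 = v20

v20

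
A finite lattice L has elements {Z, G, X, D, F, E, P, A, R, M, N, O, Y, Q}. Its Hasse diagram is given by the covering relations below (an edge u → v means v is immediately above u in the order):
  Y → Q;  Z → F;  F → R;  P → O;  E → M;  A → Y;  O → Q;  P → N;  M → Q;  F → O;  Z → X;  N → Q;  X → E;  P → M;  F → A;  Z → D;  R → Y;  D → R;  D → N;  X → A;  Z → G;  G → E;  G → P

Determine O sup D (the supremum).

Q

Common upper bounds of {O, D}: Q.
The least among these is Q.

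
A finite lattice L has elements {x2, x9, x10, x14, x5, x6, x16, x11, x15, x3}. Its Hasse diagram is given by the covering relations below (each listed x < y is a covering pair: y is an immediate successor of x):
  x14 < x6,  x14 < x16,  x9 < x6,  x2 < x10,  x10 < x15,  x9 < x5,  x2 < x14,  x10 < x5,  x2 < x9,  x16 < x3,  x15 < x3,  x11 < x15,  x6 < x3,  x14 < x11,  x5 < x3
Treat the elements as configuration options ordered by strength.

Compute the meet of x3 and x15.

x15

Common lower bounds of {x3, x15}: x10, x11, x14, x15, x2.
The greatest among these is x15.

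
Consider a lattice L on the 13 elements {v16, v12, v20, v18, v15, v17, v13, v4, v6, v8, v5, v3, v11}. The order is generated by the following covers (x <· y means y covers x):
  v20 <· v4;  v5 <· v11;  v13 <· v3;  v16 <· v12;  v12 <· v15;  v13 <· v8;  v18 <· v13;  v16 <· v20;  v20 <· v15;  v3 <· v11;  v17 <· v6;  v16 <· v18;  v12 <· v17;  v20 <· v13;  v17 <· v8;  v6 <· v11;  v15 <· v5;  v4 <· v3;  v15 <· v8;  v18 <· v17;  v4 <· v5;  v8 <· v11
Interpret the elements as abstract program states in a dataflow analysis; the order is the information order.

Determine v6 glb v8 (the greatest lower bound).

Common lower bounds of {v6, v8}: v12, v16, v17, v18.
The greatest among these is v17.

v17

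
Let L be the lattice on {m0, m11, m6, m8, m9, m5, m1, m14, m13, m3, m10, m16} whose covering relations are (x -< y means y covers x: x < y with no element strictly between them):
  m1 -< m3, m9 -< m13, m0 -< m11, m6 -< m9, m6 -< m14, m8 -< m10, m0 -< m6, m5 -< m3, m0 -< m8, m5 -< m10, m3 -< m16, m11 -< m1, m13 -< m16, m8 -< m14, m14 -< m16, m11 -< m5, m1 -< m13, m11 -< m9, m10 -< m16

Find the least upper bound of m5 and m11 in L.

Common upper bounds of {m5, m11}: m10, m16, m3, m5.
The least among these is m5.

m5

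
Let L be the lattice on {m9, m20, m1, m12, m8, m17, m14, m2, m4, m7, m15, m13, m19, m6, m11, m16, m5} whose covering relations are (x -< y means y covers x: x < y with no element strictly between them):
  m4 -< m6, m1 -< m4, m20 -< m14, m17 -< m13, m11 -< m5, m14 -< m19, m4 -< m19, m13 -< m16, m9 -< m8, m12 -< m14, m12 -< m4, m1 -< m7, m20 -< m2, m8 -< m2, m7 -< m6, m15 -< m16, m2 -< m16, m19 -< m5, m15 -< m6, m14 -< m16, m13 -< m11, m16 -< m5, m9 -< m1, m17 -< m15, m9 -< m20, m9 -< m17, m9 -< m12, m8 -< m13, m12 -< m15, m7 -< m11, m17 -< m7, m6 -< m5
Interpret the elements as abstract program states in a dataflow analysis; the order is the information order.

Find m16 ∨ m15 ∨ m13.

m16

Common upper bounds of {m16, m15, m13}: m16, m5.
The least among these is m16.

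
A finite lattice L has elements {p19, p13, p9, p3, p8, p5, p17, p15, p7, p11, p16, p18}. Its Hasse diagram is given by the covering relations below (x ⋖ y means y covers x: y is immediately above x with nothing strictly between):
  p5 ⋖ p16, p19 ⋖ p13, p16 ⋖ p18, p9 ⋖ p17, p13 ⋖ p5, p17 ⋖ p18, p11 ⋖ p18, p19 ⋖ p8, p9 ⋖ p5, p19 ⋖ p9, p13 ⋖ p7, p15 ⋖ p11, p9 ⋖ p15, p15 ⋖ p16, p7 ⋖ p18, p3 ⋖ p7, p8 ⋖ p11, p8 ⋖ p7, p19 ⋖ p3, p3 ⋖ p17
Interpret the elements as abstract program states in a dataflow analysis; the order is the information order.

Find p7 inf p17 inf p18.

p3

Common lower bounds of {p7, p17, p18}: p19, p3.
The greatest among these is p3.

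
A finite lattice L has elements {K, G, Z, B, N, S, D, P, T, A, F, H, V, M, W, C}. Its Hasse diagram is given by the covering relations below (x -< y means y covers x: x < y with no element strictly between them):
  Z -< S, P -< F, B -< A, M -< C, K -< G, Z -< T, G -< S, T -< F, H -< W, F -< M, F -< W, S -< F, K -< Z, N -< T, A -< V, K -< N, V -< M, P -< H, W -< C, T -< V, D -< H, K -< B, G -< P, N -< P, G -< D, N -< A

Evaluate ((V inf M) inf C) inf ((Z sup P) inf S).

V ∧ M = V
V ∧ C = V
Z ∨ P = F
F ∧ S = S
V ∧ S = Z

Z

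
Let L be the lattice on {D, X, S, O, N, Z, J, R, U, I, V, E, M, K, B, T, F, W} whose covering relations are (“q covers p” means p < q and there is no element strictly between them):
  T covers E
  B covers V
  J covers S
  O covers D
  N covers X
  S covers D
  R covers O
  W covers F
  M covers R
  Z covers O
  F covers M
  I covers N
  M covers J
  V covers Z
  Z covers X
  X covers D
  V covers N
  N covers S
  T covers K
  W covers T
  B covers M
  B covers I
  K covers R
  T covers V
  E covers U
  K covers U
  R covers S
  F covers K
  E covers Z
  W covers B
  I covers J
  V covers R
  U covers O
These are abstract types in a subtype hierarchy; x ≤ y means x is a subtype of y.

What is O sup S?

Common upper bounds of {O, S}: B, F, K, M, R, T, V, W.
The least among these is R.

R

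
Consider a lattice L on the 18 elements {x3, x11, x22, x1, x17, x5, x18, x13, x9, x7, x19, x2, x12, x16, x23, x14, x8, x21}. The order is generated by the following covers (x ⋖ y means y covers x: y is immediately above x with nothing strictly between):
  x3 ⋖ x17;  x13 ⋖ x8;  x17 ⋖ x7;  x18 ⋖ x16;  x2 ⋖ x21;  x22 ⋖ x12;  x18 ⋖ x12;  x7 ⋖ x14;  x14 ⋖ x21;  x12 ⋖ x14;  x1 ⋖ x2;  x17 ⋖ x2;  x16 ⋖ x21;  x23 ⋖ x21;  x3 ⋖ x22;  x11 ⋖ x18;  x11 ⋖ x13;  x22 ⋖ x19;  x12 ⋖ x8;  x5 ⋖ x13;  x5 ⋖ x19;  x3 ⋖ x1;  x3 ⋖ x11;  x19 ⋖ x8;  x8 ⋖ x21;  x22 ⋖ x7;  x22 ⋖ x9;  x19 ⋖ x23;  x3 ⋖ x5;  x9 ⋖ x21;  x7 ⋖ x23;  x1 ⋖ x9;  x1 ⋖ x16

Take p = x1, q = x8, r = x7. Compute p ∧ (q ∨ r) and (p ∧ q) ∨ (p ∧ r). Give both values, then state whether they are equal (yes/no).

q ∨ r = x21, so p ∧ (q ∨ r) = x1 ∧ x21 = x1.
p ∧ q = x3 and p ∧ r = x3, so (p ∧ q) ∨ (p ∧ r) = x3 ∨ x3 = x3.
Equal: no.

x1; x3; no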